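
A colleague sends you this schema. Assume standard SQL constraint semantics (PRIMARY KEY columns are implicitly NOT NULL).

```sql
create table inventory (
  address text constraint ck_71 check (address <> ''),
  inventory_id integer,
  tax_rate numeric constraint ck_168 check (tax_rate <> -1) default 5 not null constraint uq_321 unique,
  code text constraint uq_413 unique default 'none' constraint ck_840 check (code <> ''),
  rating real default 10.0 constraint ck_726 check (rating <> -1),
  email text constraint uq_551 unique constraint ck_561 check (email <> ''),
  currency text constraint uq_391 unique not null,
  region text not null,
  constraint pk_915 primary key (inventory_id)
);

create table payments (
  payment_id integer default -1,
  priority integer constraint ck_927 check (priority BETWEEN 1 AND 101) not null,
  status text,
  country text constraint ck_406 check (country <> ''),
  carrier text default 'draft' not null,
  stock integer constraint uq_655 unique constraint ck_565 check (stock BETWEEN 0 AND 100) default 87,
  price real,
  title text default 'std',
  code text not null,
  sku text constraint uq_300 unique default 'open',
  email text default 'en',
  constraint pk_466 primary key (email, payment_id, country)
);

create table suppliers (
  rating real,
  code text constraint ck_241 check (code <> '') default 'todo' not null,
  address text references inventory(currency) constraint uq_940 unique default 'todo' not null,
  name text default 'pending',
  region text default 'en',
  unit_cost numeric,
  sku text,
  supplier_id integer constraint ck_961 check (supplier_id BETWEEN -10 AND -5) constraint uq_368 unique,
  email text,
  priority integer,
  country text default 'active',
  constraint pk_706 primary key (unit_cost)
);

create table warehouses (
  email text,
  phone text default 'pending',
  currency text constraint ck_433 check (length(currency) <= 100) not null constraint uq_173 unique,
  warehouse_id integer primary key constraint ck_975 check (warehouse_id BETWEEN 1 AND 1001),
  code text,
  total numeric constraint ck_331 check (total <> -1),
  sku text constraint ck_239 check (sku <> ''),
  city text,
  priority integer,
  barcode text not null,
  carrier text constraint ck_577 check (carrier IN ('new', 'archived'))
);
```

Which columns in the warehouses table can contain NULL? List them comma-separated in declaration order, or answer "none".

- email: no NOT NULL constraint applies → nullable.
- phone: DEFAULT only fills an omitted column; an explicit NULL is still allowed → nullable.
- currency: declared NOT NULL → not nullable.
- warehouse_id: part of the PRIMARY KEY, which implies NOT NULL → not nullable.
- code: no NOT NULL constraint applies → nullable.
- total: CHECK does not forbid NULL (a CHECK constraint passes when its expression is NULL) → nullable.
- sku: CHECK does not forbid NULL (a CHECK constraint passes when its expression is NULL) → nullable.
- city: no NOT NULL constraint applies → nullable.
- priority: no NOT NULL constraint applies → nullable.
- barcode: declared NOT NULL → not nullable.
- carrier: CHECK does not forbid NULL (a CHECK constraint passes when its expression is NULL) → nullable.

email, phone, code, total, sku, city, priority, carrier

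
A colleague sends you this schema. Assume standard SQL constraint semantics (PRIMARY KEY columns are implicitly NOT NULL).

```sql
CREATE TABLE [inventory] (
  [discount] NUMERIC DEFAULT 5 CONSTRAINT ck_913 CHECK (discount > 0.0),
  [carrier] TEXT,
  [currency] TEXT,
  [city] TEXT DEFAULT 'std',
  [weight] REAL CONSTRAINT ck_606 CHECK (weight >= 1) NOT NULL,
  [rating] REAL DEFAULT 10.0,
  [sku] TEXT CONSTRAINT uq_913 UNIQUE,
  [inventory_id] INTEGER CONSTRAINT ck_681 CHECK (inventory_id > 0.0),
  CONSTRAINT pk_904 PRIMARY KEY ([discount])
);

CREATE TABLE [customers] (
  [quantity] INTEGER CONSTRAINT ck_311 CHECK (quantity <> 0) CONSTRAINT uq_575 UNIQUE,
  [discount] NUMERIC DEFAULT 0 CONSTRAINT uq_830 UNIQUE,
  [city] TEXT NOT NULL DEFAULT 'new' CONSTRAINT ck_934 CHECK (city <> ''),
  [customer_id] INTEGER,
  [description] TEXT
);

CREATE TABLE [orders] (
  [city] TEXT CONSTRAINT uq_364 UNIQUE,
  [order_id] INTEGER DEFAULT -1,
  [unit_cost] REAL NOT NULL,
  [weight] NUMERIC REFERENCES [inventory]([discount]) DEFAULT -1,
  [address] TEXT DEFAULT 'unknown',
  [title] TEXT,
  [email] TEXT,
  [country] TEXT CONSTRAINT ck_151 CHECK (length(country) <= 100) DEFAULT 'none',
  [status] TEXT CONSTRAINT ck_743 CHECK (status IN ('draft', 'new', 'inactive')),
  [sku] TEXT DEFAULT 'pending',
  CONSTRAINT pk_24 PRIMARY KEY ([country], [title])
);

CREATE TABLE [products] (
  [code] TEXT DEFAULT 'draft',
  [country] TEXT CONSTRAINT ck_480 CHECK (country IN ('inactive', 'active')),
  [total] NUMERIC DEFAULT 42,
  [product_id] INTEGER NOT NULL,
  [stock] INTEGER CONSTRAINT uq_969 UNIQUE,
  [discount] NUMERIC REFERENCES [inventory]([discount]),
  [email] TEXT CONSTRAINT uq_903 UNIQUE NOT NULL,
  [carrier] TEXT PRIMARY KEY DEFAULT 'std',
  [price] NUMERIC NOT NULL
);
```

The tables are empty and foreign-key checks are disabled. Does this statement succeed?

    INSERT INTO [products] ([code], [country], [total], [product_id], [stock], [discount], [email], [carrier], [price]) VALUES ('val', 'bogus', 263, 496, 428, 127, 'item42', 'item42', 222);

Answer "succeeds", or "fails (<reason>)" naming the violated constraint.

fails (CHECK on country)

The value 'bogus' for country violates CHECK (country IN ('inactive', 'active')).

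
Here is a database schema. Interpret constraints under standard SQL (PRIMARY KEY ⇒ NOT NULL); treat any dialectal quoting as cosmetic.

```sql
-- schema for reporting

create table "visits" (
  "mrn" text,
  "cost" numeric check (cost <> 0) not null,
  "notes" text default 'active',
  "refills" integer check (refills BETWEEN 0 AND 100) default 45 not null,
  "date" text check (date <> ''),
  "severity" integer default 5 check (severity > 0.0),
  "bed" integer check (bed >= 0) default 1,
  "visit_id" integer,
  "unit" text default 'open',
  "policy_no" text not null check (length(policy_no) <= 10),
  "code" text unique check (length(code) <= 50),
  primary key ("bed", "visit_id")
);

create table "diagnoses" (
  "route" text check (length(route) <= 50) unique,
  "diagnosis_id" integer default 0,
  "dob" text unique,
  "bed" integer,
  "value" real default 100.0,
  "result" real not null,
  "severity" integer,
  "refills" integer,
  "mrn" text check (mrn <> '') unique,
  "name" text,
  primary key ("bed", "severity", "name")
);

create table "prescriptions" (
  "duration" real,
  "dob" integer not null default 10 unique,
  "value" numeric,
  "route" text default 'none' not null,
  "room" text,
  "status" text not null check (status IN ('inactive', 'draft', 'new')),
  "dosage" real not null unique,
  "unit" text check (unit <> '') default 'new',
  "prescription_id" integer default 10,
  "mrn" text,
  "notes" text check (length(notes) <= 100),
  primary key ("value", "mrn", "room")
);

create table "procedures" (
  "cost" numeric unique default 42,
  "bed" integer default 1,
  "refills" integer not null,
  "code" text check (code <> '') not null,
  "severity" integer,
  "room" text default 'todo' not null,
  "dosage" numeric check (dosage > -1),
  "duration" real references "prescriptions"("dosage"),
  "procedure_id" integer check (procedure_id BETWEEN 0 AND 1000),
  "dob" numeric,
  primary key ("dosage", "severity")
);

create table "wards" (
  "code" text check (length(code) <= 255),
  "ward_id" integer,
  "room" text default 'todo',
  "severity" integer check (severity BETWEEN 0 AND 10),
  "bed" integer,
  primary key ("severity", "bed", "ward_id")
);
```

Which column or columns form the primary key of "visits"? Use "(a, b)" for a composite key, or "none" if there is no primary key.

A table-level PRIMARY KEY clause names 2 columns: bed, visit_id.
This is a composite key — the combination is unique, not each column individually.

(bed, visit_id)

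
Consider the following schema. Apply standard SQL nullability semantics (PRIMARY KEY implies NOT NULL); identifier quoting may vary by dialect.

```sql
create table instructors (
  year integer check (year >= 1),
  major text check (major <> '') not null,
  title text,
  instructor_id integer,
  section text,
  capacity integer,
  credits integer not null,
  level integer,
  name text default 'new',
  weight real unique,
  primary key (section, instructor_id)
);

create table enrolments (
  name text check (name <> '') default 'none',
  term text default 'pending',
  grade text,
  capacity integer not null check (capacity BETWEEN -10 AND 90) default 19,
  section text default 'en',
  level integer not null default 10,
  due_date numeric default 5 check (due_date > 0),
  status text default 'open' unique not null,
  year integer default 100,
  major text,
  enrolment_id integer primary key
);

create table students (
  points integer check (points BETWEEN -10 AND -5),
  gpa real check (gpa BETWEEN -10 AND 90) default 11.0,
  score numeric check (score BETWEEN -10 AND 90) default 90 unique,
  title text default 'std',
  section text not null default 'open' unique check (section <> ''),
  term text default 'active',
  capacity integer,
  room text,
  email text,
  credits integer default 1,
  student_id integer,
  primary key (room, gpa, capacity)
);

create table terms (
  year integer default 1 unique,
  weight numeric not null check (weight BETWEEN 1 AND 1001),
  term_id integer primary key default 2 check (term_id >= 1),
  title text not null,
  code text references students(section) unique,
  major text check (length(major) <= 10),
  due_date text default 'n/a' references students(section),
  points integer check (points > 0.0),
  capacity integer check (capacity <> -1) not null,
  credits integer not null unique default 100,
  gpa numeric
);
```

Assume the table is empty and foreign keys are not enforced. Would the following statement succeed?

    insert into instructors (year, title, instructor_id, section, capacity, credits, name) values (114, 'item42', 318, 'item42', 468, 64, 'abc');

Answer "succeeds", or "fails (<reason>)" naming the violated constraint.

fails (NOT NULL on major)

major is omitted from the column list and has no DEFAULT, so it would receive NULL.
But major is declared NOT NULL.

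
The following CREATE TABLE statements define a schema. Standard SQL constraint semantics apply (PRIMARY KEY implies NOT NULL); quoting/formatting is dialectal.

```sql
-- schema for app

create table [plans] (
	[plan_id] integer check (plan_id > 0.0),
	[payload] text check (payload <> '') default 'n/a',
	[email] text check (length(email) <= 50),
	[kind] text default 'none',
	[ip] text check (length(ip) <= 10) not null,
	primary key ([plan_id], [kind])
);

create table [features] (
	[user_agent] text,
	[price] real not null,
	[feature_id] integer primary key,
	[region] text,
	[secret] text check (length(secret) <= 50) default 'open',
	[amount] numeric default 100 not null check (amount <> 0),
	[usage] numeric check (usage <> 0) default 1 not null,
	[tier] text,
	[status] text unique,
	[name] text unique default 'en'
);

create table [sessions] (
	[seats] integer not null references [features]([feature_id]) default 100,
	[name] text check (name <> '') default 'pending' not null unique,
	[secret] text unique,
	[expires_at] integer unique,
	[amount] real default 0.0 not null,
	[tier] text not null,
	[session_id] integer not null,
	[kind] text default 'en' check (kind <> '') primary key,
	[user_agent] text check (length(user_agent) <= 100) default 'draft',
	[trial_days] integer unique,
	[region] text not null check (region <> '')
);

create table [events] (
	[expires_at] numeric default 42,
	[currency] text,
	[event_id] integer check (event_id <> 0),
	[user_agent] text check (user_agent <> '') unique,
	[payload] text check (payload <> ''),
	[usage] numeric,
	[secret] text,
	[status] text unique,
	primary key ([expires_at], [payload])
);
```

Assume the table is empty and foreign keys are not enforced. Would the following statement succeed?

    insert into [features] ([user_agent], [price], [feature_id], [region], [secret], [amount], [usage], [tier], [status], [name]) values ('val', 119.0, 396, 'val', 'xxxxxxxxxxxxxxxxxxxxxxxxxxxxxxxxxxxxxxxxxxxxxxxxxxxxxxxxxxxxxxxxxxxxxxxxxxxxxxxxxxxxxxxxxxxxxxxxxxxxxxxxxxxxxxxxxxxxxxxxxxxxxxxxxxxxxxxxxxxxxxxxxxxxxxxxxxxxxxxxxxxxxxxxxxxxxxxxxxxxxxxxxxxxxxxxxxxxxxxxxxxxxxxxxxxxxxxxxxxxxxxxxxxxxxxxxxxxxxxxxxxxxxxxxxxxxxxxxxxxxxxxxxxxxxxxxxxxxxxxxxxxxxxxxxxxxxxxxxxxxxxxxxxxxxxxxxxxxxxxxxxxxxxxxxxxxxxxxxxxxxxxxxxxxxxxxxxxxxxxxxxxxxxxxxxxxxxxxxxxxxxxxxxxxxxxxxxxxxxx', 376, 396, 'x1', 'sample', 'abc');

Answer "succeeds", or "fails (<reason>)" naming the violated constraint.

The value 'xxxxxxxxxxxxxxxxxxxxxxxxxxxxxxxxxxxxxxxxxxxxxxxxxxxxxxxxxxxxxxxxxxxxxxxxxxxxxxxxxxxxxxxxxxxxxxxxxxxxxxxxxxxxxxxxxxxxxxxxxxxxxxxxxxxxxxxxxxxxxxxxxxxxxxxxxxxxxxxxxxxxxxxxxxxxxxxxxxxxxxxxxxxxxxxxxxxxxxxxxxxxxxxxxxxxxxxxxxxxxxxxxxxxxxxxxxxxxxxxxxxxxxxxxxxxxxxxxxxxxxxxxxxxxxxxxxxxxxxxxxxxxxxxxxxxxxxxxxxxxxxxxxxxxxxxxxxxxxxxxxxxxxxxxxxxxxxxxxxxxxxxxxxxxxxxxxxxxxxxxxxxxxxxxxxxxxxxxxxxxxxxxxxxxxxxxxxxxxxx' for secret violates CHECK (length(secret) <= 50).

fails (CHECK on secret)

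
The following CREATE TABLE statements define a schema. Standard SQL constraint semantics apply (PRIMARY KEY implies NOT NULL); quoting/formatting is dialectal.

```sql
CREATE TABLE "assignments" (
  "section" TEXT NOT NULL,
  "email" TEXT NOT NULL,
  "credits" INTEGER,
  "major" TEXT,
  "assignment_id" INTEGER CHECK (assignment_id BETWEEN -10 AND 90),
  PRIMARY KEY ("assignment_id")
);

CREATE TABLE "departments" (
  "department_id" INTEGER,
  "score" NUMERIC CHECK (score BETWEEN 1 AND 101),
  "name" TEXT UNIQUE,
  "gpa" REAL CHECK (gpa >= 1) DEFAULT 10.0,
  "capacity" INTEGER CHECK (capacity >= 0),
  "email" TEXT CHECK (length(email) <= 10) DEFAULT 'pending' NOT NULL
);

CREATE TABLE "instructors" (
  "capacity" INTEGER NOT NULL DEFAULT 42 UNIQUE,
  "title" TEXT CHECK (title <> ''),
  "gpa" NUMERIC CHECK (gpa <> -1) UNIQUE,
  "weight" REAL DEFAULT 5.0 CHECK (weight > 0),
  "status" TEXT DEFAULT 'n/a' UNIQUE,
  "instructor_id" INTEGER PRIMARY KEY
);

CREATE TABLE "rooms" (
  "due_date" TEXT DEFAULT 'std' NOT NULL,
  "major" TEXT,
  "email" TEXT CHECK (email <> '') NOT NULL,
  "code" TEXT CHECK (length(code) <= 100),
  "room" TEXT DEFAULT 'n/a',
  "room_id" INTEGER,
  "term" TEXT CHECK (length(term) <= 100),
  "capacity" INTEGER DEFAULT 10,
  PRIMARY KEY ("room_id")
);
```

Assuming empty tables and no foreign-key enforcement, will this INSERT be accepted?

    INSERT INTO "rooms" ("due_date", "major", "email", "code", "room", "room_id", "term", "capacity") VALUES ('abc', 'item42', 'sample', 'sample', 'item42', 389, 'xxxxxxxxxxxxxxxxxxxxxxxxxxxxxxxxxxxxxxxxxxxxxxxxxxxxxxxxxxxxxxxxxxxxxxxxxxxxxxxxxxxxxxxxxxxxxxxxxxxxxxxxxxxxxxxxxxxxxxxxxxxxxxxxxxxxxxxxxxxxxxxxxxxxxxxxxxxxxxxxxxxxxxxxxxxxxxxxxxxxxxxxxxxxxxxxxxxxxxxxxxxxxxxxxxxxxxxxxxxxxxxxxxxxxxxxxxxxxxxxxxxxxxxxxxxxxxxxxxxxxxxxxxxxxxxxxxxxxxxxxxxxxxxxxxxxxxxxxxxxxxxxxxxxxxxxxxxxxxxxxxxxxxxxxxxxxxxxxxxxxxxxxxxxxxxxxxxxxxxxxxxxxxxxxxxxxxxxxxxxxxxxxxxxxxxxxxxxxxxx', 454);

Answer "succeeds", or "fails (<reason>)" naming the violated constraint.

The value 'xxxxxxxxxxxxxxxxxxxxxxxxxxxxxxxxxxxxxxxxxxxxxxxxxxxxxxxxxxxxxxxxxxxxxxxxxxxxxxxxxxxxxxxxxxxxxxxxxxxxxxxxxxxxxxxxxxxxxxxxxxxxxxxxxxxxxxxxxxxxxxxxxxxxxxxxxxxxxxxxxxxxxxxxxxxxxxxxxxxxxxxxxxxxxxxxxxxxxxxxxxxxxxxxxxxxxxxxxxxxxxxxxxxxxxxxxxxxxxxxxxxxxxxxxxxxxxxxxxxxxxxxxxxxxxxxxxxxxxxxxxxxxxxxxxxxxxxxxxxxxxxxxxxxxxxxxxxxxxxxxxxxxxxxxxxxxxxxxxxxxxxxxxxxxxxxxxxxxxxxxxxxxxxxxxxxxxxxxxxxxxxxxxxxxxxxxxxxxxxx' for term violates CHECK (length(term) <= 100).

fails (CHECK on term)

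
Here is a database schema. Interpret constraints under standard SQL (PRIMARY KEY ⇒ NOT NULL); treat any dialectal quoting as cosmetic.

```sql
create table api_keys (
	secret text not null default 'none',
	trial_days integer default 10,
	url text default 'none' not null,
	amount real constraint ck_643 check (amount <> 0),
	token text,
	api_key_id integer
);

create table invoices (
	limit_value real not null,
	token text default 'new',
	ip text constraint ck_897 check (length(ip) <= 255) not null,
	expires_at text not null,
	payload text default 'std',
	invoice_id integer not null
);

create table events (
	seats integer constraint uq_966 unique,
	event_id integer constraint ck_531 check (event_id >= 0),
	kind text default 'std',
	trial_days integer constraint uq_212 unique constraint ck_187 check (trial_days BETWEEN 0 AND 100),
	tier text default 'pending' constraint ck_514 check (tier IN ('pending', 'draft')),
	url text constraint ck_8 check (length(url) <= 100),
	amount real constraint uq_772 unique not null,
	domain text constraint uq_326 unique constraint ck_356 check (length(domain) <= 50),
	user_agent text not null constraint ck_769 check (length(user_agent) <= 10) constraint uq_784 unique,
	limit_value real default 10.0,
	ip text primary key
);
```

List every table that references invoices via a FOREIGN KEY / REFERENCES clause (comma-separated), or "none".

none

No REFERENCES clause anywhere in the schema names invoices.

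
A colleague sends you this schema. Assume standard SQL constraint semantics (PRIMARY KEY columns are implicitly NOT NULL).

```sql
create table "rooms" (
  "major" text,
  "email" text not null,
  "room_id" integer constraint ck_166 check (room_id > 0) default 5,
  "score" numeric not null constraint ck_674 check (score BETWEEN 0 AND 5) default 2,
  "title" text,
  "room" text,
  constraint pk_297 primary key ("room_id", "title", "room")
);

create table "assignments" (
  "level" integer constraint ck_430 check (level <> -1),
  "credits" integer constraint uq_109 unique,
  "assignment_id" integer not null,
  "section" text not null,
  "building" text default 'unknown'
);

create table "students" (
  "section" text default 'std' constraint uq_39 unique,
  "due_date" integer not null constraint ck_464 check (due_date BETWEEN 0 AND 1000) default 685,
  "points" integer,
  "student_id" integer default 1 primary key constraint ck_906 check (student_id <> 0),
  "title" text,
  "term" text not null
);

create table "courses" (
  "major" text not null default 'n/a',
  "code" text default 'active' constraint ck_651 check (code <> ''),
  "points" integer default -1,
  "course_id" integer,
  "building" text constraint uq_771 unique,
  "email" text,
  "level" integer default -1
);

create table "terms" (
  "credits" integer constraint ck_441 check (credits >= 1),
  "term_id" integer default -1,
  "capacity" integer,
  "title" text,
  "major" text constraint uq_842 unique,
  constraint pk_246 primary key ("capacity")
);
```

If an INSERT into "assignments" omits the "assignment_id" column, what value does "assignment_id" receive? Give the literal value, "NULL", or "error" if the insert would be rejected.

error

assignment_id has no DEFAULT clause.
Omitting it would insert NULL, but it is declared NOT NULL, so the INSERT fails.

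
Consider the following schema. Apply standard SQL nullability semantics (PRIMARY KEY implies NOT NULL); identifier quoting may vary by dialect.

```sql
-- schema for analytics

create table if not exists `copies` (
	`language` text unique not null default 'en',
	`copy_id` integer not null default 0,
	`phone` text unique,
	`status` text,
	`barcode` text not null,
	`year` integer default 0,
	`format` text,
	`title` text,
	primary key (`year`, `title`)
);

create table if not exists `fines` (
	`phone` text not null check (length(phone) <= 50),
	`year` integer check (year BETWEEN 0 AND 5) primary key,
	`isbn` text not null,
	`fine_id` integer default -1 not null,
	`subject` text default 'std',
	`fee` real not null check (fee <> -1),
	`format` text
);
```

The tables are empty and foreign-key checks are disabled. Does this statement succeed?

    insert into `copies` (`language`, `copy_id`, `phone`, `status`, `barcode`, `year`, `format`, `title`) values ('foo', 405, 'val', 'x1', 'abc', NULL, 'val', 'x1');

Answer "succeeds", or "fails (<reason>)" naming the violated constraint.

year is explicitly set to NULL, but year is part of the PRIMARY KEY (implied NOT NULL).

fails (NOT NULL on year)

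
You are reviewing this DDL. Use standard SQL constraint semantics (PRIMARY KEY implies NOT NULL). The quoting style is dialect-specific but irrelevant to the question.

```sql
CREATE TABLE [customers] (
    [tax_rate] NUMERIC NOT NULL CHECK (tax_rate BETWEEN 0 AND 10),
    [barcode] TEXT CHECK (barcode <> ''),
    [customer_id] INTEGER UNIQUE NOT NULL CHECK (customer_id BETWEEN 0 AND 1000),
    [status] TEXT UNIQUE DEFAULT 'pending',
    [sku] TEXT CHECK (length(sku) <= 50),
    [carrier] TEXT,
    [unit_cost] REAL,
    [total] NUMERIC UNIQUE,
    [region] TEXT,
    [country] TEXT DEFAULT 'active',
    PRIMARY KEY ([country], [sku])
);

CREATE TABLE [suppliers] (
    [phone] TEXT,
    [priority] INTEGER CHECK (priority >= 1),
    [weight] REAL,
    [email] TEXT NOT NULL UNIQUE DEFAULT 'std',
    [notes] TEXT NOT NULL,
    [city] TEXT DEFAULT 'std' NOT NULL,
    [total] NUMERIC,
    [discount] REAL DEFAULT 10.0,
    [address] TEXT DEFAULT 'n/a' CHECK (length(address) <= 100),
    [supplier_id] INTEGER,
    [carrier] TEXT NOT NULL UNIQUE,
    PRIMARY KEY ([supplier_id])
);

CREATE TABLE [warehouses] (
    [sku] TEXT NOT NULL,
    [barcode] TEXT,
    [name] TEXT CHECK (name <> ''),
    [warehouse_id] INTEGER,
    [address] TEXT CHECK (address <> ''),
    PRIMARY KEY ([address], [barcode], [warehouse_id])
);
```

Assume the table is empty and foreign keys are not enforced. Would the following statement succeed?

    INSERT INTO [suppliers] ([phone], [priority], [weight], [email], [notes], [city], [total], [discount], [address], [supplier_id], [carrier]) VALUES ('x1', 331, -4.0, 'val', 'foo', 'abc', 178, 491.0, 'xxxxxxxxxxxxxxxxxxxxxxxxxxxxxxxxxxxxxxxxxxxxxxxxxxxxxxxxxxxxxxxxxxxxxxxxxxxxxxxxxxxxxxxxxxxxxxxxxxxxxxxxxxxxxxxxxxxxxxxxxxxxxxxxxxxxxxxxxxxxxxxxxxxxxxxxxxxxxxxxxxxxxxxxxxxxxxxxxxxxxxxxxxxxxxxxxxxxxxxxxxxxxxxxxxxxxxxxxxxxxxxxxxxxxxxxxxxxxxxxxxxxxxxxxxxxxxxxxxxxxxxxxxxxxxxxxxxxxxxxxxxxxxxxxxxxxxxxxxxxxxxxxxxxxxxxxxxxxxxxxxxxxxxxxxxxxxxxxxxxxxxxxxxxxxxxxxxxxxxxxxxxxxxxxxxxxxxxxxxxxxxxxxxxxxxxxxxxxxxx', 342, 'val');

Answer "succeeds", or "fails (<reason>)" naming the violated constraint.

fails (CHECK on address)

The value 'xxxxxxxxxxxxxxxxxxxxxxxxxxxxxxxxxxxxxxxxxxxxxxxxxxxxxxxxxxxxxxxxxxxxxxxxxxxxxxxxxxxxxxxxxxxxxxxxxxxxxxxxxxxxxxxxxxxxxxxxxxxxxxxxxxxxxxxxxxxxxxxxxxxxxxxxxxxxxxxxxxxxxxxxxxxxxxxxxxxxxxxxxxxxxxxxxxxxxxxxxxxxxxxxxxxxxxxxxxxxxxxxxxxxxxxxxxxxxxxxxxxxxxxxxxxxxxxxxxxxxxxxxxxxxxxxxxxxxxxxxxxxxxxxxxxxxxxxxxxxxxxxxxxxxxxxxxxxxxxxxxxxxxxxxxxxxxxxxxxxxxxxxxxxxxxxxxxxxxxxxxxxxxxxxxxxxxxxxxxxxxxxxxxxxxxxxxxxxxxx' for address violates CHECK (length(address) <= 100).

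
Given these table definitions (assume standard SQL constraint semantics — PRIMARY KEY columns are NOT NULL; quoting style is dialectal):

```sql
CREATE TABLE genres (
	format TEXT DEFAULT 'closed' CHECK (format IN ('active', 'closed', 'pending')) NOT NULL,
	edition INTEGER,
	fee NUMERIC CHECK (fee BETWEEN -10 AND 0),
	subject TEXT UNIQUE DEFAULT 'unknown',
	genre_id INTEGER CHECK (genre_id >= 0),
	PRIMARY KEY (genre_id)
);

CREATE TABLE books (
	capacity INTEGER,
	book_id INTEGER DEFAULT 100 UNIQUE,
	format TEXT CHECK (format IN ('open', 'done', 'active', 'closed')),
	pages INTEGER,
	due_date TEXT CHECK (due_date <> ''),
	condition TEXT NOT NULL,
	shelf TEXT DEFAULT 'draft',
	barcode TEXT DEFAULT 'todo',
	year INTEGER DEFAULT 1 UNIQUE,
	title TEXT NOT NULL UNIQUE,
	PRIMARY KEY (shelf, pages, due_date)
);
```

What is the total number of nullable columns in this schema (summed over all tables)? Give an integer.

genres: 3 nullable (edition, fee, subject — PK (genre_id) and explicit NOT NULL columns excluded).
books: 5 nullable (capacity, book_id, format, barcode, year — PK (shelf, pages, due_date) and explicit NOT NULL columns excluded).
Total: 3 + 5 = 8.

8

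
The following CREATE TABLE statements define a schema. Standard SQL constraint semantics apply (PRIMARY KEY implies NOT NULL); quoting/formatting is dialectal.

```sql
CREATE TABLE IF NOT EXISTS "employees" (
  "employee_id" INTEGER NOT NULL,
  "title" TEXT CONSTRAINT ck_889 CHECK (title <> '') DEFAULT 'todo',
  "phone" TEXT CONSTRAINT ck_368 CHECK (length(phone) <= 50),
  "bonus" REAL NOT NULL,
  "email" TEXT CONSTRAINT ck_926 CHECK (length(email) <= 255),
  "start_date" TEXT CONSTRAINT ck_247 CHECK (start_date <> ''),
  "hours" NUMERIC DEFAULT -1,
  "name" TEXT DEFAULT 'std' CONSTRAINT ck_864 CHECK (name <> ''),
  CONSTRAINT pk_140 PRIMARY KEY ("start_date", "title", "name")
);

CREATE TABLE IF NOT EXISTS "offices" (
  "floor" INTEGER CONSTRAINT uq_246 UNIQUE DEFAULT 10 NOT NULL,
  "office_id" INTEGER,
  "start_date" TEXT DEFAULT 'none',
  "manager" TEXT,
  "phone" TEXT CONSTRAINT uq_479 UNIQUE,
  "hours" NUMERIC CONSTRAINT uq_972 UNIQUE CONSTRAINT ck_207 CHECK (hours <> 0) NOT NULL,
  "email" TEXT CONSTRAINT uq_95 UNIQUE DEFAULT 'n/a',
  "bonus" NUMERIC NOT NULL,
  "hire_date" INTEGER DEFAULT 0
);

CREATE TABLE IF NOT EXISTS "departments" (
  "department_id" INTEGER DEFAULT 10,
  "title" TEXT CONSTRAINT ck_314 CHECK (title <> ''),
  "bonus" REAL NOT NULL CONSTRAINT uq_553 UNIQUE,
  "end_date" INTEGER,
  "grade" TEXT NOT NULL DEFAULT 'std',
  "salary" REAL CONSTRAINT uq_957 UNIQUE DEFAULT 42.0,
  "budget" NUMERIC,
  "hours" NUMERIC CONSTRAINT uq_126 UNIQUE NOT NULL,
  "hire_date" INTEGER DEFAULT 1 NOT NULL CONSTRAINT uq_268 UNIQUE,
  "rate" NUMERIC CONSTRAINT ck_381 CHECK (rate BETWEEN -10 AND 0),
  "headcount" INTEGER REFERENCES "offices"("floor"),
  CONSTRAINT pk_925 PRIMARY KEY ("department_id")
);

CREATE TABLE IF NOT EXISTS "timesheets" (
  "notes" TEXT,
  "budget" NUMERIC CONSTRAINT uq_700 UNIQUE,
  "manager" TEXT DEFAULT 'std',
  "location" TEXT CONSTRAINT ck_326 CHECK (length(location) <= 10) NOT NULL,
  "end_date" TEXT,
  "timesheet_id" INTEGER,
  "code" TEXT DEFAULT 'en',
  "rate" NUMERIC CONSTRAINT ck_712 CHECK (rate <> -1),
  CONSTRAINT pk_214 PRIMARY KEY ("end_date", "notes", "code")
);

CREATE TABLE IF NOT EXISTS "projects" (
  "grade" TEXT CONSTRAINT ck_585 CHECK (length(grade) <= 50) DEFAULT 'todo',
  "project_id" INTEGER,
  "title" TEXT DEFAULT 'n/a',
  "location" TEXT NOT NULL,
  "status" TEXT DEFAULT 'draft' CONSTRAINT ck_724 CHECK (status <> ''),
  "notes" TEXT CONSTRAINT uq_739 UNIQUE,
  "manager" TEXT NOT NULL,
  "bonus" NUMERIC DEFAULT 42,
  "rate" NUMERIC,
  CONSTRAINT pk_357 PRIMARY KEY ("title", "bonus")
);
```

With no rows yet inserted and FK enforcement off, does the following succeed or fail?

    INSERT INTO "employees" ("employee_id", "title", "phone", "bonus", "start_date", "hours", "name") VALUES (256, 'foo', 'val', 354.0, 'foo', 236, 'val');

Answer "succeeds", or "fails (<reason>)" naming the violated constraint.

NOT NULL columns: bonus is supplied; employee_id is supplied; name is supplied; start_date is supplied; title is supplied.
CHECK constraints: 'foo' satisfies (title <> ''); 'val' satisfies (length(phone) <= 50); 'foo' satisfies (start_date <> ''); 'val' satisfies (name <> '').
No constraint is violated.

succeeds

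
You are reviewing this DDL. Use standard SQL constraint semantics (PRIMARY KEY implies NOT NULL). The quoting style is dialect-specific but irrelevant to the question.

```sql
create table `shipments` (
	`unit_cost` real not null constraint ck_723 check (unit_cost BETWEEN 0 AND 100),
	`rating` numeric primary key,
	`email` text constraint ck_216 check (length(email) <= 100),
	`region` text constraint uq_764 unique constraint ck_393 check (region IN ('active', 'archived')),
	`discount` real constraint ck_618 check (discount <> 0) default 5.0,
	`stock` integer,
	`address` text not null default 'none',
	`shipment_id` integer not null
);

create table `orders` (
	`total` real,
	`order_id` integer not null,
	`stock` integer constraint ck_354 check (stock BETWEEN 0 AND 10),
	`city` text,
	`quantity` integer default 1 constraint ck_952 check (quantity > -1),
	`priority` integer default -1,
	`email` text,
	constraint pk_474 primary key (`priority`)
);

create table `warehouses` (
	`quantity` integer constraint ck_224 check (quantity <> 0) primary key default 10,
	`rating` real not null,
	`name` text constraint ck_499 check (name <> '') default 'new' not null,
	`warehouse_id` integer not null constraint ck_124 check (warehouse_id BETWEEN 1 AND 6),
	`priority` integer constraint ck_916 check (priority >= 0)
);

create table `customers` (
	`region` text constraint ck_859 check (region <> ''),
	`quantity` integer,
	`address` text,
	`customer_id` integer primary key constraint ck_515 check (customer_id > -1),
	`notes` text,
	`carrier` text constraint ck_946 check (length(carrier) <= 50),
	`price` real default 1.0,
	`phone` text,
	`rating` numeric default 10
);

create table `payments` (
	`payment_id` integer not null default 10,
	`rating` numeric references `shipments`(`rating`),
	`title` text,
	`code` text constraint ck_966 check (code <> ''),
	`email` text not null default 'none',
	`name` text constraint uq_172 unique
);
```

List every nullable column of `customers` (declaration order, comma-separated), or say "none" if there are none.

- region: CHECK does not forbid NULL (a CHECK constraint passes when its expression is NULL) → nullable.
- quantity: no NOT NULL constraint applies → nullable.
- address: no NOT NULL constraint applies → nullable.
- customer_id: part of the PRIMARY KEY, which implies NOT NULL → not nullable.
- notes: no NOT NULL constraint applies → nullable.
- carrier: CHECK does not forbid NULL (a CHECK constraint passes when its expression is NULL) → nullable.
- price: DEFAULT only fills an omitted column; an explicit NULL is still allowed → nullable.
- phone: no NOT NULL constraint applies → nullable.
- rating: DEFAULT only fills an omitted column; an explicit NULL is still allowed → nullable.

region, quantity, address, notes, carrier, price, phone, rating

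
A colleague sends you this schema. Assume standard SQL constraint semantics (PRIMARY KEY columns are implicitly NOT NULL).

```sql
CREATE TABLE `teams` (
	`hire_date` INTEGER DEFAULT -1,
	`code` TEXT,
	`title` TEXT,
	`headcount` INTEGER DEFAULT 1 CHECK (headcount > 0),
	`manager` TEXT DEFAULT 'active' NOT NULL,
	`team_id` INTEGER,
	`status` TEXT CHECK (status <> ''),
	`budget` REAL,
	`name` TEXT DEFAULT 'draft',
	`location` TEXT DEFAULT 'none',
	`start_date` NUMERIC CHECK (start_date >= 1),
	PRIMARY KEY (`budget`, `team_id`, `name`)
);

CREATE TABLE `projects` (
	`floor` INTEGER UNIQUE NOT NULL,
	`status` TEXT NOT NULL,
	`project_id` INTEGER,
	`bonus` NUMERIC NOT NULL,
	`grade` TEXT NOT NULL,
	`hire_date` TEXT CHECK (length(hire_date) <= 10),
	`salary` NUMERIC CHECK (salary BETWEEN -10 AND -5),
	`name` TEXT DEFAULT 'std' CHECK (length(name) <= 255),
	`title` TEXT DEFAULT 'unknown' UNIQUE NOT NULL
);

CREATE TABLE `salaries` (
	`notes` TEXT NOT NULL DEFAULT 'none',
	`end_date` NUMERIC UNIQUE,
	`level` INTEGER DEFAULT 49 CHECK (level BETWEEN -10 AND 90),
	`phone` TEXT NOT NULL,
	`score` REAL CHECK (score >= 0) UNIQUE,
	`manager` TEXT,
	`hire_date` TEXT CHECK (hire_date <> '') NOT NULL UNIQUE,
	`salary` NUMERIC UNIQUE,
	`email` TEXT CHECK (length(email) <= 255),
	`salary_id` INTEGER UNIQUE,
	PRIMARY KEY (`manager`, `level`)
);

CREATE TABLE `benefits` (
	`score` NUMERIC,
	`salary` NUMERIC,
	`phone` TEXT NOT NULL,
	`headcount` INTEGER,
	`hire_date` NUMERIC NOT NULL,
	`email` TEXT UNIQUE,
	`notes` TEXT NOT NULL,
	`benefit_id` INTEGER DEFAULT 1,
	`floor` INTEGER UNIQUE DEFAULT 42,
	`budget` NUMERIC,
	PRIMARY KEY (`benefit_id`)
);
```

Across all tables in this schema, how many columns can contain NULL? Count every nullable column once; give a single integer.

22

teams: 7 nullable (hire_date, code, title, headcount, status, location, start_date — PK (budget, team_id, name) and explicit NOT NULL columns excluded).
projects: 4 nullable (project_id, hire_date, salary, name — PK none and explicit NOT NULL columns excluded).
salaries: 5 nullable (end_date, score, salary, email, salary_id — PK (manager, level) and explicit NOT NULL columns excluded).
benefits: 6 nullable (score, salary, headcount, email, floor, budget — PK (benefit_id) and explicit NOT NULL columns excluded).
Total: 7 + 4 + 5 + 6 = 22.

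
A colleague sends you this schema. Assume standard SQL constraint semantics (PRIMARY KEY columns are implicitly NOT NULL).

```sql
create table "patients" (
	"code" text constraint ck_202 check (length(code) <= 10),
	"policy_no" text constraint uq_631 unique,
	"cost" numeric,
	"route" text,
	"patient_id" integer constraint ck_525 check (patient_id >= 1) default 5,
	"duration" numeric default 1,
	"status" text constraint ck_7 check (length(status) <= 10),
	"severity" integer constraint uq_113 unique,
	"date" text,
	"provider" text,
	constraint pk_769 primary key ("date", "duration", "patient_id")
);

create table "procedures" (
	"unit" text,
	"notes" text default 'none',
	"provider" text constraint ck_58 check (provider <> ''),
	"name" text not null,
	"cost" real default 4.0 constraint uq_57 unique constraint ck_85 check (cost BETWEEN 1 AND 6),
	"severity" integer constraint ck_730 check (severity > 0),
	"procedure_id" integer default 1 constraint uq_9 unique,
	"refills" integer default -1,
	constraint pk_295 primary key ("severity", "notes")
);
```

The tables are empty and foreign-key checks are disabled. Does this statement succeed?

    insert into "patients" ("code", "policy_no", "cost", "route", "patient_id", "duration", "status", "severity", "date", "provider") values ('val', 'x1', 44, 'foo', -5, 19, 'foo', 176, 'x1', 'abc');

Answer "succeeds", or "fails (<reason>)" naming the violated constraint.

fails (CHECK on patient_id)

The value -5 for patient_id violates CHECK (patient_id >= 1).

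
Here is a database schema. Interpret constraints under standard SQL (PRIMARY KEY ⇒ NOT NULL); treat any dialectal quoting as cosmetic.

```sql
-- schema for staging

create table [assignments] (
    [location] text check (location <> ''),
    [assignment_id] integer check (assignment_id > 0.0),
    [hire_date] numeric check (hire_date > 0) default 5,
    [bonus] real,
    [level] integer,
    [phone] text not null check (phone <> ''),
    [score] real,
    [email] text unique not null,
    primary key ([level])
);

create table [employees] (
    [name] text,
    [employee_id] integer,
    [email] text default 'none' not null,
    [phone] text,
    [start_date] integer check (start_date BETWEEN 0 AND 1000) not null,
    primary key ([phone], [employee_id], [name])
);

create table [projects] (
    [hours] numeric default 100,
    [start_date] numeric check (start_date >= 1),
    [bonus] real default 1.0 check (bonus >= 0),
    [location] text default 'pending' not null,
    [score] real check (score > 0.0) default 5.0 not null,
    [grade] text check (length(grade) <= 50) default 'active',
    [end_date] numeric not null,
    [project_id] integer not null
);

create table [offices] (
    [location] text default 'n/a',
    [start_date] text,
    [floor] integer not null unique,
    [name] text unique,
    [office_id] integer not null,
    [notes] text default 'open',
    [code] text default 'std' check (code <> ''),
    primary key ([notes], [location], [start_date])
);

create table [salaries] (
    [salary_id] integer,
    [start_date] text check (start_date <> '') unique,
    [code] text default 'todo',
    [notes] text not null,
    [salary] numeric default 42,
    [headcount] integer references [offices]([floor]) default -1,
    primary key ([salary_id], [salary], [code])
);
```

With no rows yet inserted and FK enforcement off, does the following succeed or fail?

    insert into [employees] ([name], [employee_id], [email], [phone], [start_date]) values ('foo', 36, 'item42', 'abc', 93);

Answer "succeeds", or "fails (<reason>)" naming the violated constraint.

succeeds

NOT NULL columns: email is supplied; employee_id is supplied; name is supplied; phone is supplied; start_date is supplied.
CHECK constraints: 93 satisfies (start_date BETWEEN 0 AND 1000).
No constraint is violated.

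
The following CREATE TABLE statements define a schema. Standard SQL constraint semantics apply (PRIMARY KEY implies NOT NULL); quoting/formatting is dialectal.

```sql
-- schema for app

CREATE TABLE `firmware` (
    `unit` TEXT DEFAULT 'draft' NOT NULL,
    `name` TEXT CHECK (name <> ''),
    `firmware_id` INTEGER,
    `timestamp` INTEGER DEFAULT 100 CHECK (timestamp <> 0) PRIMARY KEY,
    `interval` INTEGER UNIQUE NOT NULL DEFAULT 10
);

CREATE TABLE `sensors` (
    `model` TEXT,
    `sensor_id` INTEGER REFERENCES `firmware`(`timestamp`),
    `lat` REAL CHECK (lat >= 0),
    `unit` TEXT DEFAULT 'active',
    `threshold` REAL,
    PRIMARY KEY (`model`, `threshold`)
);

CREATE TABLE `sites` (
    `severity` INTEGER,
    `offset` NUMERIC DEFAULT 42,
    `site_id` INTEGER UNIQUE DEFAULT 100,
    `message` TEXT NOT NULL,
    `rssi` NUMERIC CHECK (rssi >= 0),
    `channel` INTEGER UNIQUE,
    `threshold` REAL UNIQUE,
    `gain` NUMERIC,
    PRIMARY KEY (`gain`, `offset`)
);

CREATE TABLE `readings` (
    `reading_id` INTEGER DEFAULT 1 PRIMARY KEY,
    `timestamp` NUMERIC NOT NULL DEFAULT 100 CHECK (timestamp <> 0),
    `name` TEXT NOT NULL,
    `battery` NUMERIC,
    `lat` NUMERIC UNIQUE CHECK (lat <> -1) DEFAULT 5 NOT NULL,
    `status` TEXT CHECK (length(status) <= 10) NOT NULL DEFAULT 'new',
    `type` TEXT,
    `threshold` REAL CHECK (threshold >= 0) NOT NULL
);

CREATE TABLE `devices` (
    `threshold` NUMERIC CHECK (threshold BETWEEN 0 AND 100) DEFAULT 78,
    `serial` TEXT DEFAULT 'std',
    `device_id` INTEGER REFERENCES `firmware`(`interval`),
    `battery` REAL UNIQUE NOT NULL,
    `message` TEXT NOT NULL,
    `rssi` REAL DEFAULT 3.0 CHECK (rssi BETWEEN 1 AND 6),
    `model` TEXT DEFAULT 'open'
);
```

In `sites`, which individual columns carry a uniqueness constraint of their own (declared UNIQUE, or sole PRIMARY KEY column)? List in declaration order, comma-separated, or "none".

site_id, channel, threshold

- severity: no UNIQUE or single-column PK constraint.
- offset: part of a composite PRIMARY KEY — only the tuple is unique, not this column on its own.
- site_id: declared UNIQUE → unique.
- message: no UNIQUE or single-column PK constraint.
- rssi: no UNIQUE or single-column PK constraint.
- channel: declared UNIQUE → unique.
- threshold: declared UNIQUE → unique.
- gain: part of a composite PRIMARY KEY — only the tuple is unique, not this column on its own.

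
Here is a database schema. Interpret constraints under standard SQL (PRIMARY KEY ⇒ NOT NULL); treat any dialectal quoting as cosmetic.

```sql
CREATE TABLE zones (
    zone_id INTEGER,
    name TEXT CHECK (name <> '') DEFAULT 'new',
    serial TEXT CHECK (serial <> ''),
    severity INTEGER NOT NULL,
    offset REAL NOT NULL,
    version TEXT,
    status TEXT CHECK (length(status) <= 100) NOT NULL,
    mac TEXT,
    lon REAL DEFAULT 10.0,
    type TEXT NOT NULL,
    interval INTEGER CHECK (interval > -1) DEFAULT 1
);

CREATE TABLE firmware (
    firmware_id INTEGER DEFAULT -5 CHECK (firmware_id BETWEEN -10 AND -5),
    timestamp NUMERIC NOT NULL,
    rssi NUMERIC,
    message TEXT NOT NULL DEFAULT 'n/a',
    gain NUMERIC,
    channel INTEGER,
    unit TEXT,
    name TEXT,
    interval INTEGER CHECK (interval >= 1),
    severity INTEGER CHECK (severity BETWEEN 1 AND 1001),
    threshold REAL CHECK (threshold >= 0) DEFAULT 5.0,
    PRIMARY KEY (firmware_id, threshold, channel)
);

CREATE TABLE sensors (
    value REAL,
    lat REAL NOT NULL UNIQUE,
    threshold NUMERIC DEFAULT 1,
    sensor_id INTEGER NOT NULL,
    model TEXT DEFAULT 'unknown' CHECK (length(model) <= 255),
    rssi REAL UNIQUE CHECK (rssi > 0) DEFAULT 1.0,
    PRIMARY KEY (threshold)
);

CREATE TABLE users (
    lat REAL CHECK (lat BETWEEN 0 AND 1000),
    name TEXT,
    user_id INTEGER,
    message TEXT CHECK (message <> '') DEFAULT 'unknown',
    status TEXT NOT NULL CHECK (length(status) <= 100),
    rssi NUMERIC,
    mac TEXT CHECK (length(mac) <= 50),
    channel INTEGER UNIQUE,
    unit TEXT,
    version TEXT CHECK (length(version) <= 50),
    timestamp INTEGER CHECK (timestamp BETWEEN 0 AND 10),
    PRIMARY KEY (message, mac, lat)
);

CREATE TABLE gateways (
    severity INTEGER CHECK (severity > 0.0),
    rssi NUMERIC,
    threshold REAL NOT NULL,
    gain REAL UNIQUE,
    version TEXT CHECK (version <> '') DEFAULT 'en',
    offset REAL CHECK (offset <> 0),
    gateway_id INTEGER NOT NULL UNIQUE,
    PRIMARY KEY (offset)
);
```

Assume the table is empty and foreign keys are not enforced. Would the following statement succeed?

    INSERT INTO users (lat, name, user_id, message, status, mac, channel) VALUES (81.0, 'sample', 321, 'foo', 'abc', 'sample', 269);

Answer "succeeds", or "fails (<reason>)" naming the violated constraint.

NOT NULL columns: lat is supplied; mac is supplied; message is supplied; status is supplied.
CHECK constraints: 81.0 satisfies (lat BETWEEN 0 AND 1000); 'foo' satisfies (message <> ''); 'abc' satisfies (length(status) <= 100); 'sample' satisfies (length(mac) <= 50).
No constraint is violated.

succeeds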